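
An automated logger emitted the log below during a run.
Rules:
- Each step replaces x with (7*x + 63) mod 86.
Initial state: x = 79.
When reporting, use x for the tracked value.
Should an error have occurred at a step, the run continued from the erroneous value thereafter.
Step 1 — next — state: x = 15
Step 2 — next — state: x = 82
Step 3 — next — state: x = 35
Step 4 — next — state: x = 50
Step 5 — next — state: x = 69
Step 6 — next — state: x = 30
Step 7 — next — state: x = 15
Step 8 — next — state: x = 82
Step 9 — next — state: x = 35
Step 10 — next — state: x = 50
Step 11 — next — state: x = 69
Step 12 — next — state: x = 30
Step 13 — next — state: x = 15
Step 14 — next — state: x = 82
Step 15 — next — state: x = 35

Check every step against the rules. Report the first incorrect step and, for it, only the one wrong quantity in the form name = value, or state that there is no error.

Recomputing the run from the initial state:
step 1: x = 14
step 2: x = 75
step 3: x = 72
step 4: x = 51
step 5: x = 76
step 6: x = 79
step 7: x = 14
step 8: x = 75
step 9: x = 72
step 10: x = 51
step 11: x = 76
step 12: x = 79
step 13: x = 14
step 14: x = 75
step 15: x = 72
The first disagreement with the log is at step 1, where the value should be x = 14.

step 1, x = 14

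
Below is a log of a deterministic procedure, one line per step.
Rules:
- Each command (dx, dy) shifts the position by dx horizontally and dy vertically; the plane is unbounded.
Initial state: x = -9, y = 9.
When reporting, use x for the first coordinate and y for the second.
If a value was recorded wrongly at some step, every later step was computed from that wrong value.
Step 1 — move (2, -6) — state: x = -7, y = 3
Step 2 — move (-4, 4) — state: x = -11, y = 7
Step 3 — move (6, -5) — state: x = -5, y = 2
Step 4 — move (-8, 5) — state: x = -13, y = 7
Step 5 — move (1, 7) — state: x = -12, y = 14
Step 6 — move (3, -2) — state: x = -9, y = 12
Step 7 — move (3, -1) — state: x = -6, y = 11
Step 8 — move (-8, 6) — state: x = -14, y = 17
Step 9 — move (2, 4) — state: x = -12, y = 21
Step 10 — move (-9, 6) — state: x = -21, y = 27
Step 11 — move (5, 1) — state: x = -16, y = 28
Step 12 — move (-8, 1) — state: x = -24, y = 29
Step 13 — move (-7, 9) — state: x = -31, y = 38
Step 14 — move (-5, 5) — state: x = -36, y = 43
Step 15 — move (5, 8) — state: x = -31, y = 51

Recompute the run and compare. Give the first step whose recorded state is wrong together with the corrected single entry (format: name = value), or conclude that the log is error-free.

step 1: x = -9 + (2) = -7, y = 9 + (-6) = 3 -> in agreement
step 2: x = -7 + (-4) = -11, y = 3 + (4) = 7 -> checks out
step 3: x = -11 + (6) = -5, y = 7 + (-5) = 2 -> agrees with the log
step 4: x = -5 + (-8) = -13, y = 2 + (5) = 7 -> consistent with the log
step 5: x = -13 + (1) = -12, y = 7 + (7) = 14 -> exactly as logged
step 6: x = -12 + (3) = -9, y = 14 + (-2) = 12 -> checks out
step 7: x = -9 + (3) = -6, y = 12 + (-1) = 11 -> matches
step 8: x = -6 + (-8) = -14, y = 11 + (6) = 17 -> exactly as logged
step 9: x = -14 + (2) = -12, y = 17 + (4) = 21 -> confirmed correct
step 10: x = -12 + (-9) = -21, y = 21 + (6) = 27 -> agrees with the log
step 11: x = -21 + (5) = -16, y = 27 + (1) = 28 -> same as recorded
step 12: x = -16 + (-8) = -24, y = 28 + (1) = 29 -> agrees with the log
step 13: x = -24 + (-7) = -31, y = 29 + (9) = 38 -> exactly as logged
step 14: x = -31 + (-5) = -36, y = 38 + (5) = 43 -> no discrepancy
step 15: x = -36 + (5) = -31, y = 43 + (8) = 51 -> no discrepancy
All entries verified; no error found.

no error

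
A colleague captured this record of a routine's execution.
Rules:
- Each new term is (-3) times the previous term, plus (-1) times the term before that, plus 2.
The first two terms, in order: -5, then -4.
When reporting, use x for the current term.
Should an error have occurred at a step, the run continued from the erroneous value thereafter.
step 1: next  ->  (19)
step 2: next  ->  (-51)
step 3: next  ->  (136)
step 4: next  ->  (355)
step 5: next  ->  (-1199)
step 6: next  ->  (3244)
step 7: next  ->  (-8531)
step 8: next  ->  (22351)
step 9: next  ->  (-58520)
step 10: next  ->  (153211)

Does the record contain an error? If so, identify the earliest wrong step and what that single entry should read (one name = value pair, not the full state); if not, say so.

Recomputing the run from the initial state:
step 1: x = 19
step 2: x = -51
step 3: x = 136
step 4: x = -355
step 5: x = 931
step 6: x = -2436
step 7: x = 6379
step 8: x = -16699
step 9: x = 43720
step 10: x = -114459
The first disagreement with the record is at step 4, where the value should be x = -355.

step 4, x = -355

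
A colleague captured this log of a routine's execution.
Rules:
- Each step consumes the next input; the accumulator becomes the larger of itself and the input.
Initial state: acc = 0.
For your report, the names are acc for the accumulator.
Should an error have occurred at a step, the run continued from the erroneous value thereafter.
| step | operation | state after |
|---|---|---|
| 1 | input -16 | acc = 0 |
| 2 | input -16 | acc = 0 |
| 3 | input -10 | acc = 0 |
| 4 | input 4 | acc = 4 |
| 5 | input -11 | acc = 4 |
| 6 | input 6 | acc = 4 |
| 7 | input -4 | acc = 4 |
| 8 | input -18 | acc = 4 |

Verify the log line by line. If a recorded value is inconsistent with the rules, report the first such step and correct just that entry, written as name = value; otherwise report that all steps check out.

Step 1: acc = max(0, -16) = 0 — agrees with the log.
Step 2: acc = max(0, -16) = 0 — agrees with the log.
Step 3: acc = max(0, -10) = 0 — exactly as logged.
Step 4: acc = max(0, 4) = 4 — verified.
Step 5: acc = max(4, -11) = 4 — agrees with the log.
Step 6: acc = max(4, 6) = 6 — a discrepancy with the log.
First deviation found at step 6; the corrected entry is acc = 6.

step 6, acc = 6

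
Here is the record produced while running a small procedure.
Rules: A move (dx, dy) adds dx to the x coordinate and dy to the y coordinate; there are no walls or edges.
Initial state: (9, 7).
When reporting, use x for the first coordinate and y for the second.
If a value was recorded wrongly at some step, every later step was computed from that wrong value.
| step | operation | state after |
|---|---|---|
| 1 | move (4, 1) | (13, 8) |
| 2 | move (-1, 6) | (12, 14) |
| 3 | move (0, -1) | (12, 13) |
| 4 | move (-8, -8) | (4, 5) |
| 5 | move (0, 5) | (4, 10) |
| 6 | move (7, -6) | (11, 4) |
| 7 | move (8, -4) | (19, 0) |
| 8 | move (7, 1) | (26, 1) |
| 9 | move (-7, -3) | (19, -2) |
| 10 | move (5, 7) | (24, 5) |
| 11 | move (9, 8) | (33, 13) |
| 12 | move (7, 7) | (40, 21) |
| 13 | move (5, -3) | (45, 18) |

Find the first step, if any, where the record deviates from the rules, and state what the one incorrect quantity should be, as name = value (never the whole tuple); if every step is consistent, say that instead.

step 12, y = 20

step 1: x = 9 + (4) = 13, y = 7 + (1) = 8 -> confirmed correct
step 2: x = 13 + (-1) = 12, y = 8 + (6) = 14 -> checks out
step 3: x = 12 + (0) = 12, y = 14 + (-1) = 13 -> confirmed correct
step 4: x = 12 + (-8) = 4, y = 13 + (-8) = 5 -> exactly as logged
step 5: x = 4 + (0) = 4, y = 5 + (5) = 10 -> confirmed correct
step 6: x = 4 + (7) = 11, y = 10 + (-6) = 4 -> matches
step 7: x = 11 + (8) = 19, y = 4 + (-4) = 0 -> verified
step 8: x = 19 + (7) = 26, y = 0 + (1) = 1 -> exactly as logged
step 9: x = 26 + (-7) = 19, y = 1 + (-3) = -2 -> matches
step 10: x = 19 + (5) = 24, y = -2 + (7) = 5 -> in agreement
step 11: x = 24 + (9) = 33, y = 5 + (8) = 13 -> in agreement
step 12: x = 33 + (7) = 40, y = 13 + (7) = 20 -> this is not what the record shows
That makes step 12 the first incorrect line — y = 20 is what it should show.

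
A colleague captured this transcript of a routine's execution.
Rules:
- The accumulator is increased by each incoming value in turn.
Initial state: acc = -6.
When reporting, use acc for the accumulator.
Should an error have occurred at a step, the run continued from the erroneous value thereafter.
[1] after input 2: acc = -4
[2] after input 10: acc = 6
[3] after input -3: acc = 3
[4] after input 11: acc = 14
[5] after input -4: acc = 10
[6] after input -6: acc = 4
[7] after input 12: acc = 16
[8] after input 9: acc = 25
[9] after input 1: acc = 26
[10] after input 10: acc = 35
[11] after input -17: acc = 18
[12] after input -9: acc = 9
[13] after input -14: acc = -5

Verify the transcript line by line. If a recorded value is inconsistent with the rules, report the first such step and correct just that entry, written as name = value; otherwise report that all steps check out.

step 10, acc = 36

Step 1: acc = -6 + 2 = -4 — confirmed correct.
Step 2: acc = -4 + 10 = 6 — in agreement.
Step 3: acc = 6 + -3 = 3 — matches.
Step 4: acc = 3 + 11 = 14 — agrees with the transcript.
Step 5: acc = 14 + -4 = 10 — agrees with the transcript.
Step 6: acc = 10 + -6 = 4 — exactly as logged.
Step 7: acc = 4 + 12 = 16 — checks out.
Step 8: acc = 16 + 9 = 25 — checks out.
Step 9: acc = 25 + 1 = 26 — matches.
Step 10: acc = 26 + 10 = 36 — the transcript disagrees here.
That makes step 10 the first incorrect line — acc = 36 is what it should show.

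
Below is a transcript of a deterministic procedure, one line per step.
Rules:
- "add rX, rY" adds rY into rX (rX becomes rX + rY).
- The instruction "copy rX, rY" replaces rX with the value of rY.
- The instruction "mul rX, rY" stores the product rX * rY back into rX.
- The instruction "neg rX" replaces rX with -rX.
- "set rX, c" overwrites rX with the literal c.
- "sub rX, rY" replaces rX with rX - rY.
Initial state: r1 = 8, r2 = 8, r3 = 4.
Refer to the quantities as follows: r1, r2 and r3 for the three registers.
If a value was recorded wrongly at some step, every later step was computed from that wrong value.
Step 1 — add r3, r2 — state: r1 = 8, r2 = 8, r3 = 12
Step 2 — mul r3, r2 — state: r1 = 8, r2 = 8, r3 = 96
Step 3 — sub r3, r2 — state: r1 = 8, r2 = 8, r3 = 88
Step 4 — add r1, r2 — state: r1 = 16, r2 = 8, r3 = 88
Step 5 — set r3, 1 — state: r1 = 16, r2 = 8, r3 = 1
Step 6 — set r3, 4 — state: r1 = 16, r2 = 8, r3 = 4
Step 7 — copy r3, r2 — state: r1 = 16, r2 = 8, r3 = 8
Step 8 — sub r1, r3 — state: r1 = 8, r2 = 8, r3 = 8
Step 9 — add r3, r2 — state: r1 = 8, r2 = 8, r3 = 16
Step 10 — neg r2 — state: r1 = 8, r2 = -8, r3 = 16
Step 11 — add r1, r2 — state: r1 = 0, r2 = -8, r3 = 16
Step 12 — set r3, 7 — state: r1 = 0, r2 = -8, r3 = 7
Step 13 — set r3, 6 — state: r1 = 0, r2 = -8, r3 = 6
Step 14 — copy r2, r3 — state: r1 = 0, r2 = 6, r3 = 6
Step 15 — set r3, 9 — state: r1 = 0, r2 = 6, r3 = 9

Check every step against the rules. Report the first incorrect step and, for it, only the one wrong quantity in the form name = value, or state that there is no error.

no error

Recomputing the run from the initial state:
step 1: r1 = 8, r2 = 8, r3 = 12
step 2: r1 = 8, r2 = 8, r3 = 96
step 3: r1 = 8, r2 = 8, r3 = 88
step 4: r1 = 16, r2 = 8, r3 = 88
step 5: r1 = 16, r2 = 8, r3 = 1
step 6: r1 = 16, r2 = 8, r3 = 4
step 7: r1 = 16, r2 = 8, r3 = 8
step 8: r1 = 8, r2 = 8, r3 = 8
step 9: r1 = 8, r2 = 8, r3 = 16
step 10: r1 = 8, r2 = -8, r3 = 16
step 11: r1 = 0, r2 = -8, r3 = 16
step 12: r1 = 0, r2 = -8, r3 = 7
step 13: r1 = 0, r2 = -8, r3 = 6
step 14: r1 = 0, r2 = 6, r3 = 6
step 15: r1 = 0, r2 = 6, r3 = 9
This matches the transcript at every step.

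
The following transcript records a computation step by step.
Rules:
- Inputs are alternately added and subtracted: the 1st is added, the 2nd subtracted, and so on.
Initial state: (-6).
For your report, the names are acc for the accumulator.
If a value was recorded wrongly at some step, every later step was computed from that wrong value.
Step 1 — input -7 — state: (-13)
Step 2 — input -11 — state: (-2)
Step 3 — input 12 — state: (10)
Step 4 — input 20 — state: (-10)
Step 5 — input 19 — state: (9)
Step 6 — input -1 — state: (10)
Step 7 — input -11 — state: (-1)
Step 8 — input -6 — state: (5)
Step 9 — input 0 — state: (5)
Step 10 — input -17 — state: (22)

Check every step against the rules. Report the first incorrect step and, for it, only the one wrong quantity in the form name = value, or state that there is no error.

no error

1. acc = -6 + -7 = -13 (same as recorded)
2. acc = -13 - -11 = -2 (confirmed correct)
3. acc = -2 + 12 = 10 (confirmed correct)
4. acc = 10 - 20 = -10 (no discrepancy)
5. acc = -10 + 19 = 9 (matches)
6. acc = 9 - -1 = 10 (verified)
7. acc = 10 + -11 = -1 (matches)
8. acc = -1 - -6 = 5 (verified)
9. acc = 5 + 0 = 5 (no discrepancy)
10. acc = 5 - -17 = 22 (verified)
Each recorded entry agrees with the recomputation.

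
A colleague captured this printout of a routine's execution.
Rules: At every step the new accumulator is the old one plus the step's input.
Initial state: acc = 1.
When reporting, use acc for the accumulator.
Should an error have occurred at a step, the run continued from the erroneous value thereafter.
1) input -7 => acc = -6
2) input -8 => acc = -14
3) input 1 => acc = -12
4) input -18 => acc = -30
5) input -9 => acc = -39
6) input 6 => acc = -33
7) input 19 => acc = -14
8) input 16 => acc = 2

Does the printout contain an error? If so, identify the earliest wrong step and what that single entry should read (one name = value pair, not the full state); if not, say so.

step 3, acc = -13

1. acc = 1 + -7 = -6 (checks out)
2. acc = -6 + -8 = -14 (verified)
3. acc = -14 + 1 = -13 (first mismatch against the printout)
The audit stops at step 3: the recorded entry is wrong and should be acc = -13.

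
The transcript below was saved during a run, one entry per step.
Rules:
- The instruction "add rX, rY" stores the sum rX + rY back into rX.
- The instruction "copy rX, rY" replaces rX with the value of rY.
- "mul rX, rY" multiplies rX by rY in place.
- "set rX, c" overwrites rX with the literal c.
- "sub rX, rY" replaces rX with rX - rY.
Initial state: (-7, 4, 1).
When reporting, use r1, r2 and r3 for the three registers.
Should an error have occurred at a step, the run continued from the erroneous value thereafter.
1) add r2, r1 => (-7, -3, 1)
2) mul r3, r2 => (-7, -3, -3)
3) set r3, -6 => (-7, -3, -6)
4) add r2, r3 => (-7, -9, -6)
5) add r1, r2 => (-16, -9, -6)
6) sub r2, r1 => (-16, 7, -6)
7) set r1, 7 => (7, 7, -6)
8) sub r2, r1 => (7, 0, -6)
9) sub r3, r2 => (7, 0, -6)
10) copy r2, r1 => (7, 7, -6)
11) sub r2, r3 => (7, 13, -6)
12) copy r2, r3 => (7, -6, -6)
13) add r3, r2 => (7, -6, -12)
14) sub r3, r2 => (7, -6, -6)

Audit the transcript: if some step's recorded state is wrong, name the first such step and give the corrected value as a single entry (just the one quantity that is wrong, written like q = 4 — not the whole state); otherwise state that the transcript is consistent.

Step 1: r2 = 4 + -7 = -3 — matches.
Step 2: r3 = 1 * -3 = -3 — agrees with the transcript.
Step 3: r3 = -6 — in agreement.
Step 4: r2 = -3 + -6 = -9 — same as recorded.
Step 5: r1 = -7 + -9 = -16 — no discrepancy.
Step 6: r2 = -9 - -16 = 7 — verified.
Step 7: r1 = 7 — same as recorded.
Step 8: r2 = 7 - 7 = 0 — matches.
Step 9: r3 = -6 - 0 = -6 — verified.
Step 10: r2 = 7 — exactly as logged.
Step 11: r2 = 7 - -6 = 13 — no discrepancy.
Step 12: r2 = -6 — checks out.
Step 13: r3 = -6 + -6 = -12 — exactly as logged.
Step 14: r3 = -12 - -6 = -6 — confirmed correct.
No step deviates from the rules.

no error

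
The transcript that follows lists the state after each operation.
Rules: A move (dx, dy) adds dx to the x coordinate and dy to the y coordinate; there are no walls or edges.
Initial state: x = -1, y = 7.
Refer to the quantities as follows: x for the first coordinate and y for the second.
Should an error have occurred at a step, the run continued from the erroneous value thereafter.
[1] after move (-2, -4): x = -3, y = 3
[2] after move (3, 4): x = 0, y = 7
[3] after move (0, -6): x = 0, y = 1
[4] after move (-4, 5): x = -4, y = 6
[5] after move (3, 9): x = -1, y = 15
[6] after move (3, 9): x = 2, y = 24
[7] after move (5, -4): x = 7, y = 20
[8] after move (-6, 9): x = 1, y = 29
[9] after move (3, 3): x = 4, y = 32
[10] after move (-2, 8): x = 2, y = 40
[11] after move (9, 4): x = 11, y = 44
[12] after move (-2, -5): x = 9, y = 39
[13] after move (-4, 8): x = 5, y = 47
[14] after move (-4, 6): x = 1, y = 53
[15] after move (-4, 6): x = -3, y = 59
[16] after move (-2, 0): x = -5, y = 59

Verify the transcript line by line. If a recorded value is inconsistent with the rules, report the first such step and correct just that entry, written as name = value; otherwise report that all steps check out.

Recomputing the run from the initial state:
step 1: x = -3, y = 3
step 2: x = 0, y = 7
step 3: x = 0, y = 1
step 4: x = -4, y = 6
step 5: x = -1, y = 15
step 6: x = 2, y = 24
step 7: x = 7, y = 20
step 8: x = 1, y = 29
step 9: x = 4, y = 32
step 10: x = 2, y = 40
step 11: x = 11, y = 44
step 12: x = 9, y = 39
step 13: x = 5, y = 47
step 14: x = 1, y = 53
step 15: x = -3, y = 59
step 16: x = -5, y = 59
This matches the transcript at every step.

no error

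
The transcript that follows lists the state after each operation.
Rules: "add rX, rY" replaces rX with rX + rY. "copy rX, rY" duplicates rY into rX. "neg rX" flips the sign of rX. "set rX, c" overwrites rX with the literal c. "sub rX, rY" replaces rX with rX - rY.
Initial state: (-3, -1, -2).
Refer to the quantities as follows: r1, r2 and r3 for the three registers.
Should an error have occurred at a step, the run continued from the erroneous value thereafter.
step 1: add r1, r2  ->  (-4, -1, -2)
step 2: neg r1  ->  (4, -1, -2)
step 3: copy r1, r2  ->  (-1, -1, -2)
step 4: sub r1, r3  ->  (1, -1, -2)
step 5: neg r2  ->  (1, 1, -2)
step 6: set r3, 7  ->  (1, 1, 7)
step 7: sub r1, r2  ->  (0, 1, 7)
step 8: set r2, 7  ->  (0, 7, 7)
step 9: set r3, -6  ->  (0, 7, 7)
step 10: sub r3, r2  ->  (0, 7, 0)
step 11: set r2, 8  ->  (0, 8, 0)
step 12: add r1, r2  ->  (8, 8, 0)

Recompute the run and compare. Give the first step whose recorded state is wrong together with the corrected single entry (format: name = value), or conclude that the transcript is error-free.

step 1: r1 = -3 + -1 = -4 -> confirmed correct
step 2: r1 = -(-4) = 4 -> verified
step 3: r1 = -1 -> verified
step 4: r1 = -1 - -2 = 1 -> verified
step 5: r2 = -(-1) = 1 -> in agreement
step 6: r3 = 7 -> in agreement
step 7: r1 = 1 - 1 = 0 -> matches
step 8: r2 = 7 -> checks out
step 9: r3 = -6 -> first mismatch against the transcript
Conclusion: step 9 carries the first error; the entry should be r3 = -6.

step 9, r3 = -6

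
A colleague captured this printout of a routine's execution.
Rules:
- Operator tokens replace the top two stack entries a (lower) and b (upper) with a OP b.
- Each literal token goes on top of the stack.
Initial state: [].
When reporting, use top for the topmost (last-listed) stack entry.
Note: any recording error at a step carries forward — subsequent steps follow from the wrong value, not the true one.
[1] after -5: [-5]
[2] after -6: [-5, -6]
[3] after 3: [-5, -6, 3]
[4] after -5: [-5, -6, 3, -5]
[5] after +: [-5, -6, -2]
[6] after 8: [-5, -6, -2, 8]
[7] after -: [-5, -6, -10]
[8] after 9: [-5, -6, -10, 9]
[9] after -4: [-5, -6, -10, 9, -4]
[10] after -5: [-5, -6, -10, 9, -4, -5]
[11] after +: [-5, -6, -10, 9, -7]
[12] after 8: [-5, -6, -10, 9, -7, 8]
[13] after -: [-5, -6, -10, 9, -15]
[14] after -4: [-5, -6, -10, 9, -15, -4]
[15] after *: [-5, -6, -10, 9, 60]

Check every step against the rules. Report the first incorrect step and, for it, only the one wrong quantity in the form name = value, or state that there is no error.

Step 1: push -5: top = -5 — no discrepancy.
Step 2: push -6: top = -6 — same as recorded.
Step 3: push 3: top = 3 — verified.
Step 4: push -5: top = -5 — same as recorded.
Step 5: 3 + -5 = -2 — agrees with the printout.
Step 6: push 8: top = 8 — exactly as logged.
Step 7: -2 - 8 = -10 — confirmed correct.
Step 8: push 9: top = 9 — consistent with the printout.
Step 9: push -4: top = -4 — consistent with the printout.
Step 10: push -5: top = -5 — exactly as logged.
Step 11: -4 + -5 = -9 — a discrepancy with the printout.
First deviation found at step 11; the corrected entry is top = -9.

step 11, top = -9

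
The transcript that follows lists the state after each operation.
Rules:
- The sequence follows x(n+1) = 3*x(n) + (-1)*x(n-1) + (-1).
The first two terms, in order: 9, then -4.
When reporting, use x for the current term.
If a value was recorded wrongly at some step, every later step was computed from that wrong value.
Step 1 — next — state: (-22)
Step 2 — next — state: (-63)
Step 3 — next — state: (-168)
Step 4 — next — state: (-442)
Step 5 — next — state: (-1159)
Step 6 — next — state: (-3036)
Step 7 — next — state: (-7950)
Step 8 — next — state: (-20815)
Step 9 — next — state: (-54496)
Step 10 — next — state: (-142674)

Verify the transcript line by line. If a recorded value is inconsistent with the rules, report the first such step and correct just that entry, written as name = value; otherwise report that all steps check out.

no error

Recomputing the run from the initial state:
step 1: x = -22
step 2: x = -63
step 3: x = -168
step 4: x = -442
step 5: x = -1159
step 6: x = -3036
step 7: x = -7950
step 8: x = -20815
step 9: x = -54496
step 10: x = -142674
This matches the transcript at every step.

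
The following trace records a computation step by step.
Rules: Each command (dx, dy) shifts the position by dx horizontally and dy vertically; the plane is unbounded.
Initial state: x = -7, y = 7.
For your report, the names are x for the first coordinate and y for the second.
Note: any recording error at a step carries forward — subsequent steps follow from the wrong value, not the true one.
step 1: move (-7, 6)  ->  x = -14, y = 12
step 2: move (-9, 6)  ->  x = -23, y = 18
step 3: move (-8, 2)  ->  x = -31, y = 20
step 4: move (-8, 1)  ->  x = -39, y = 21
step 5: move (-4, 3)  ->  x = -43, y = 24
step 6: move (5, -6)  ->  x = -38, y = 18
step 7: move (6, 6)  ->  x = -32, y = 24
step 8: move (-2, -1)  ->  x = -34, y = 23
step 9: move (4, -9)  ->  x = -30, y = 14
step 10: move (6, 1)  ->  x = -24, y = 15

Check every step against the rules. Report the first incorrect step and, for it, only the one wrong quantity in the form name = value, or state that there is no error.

Recomputing the run from the initial state:
step 1: x = -14, y = 13
step 2: x = -23, y = 19
step 3: x = -31, y = 21
step 4: x = -39, y = 22
step 5: x = -43, y = 25
step 6: x = -38, y = 19
step 7: x = -32, y = 25
step 8: x = -34, y = 24
step 9: x = -30, y = 15
step 10: x = -24, y = 16
The first disagreement with the trace is at step 1, where the value should be y = 13.

step 1, y = 13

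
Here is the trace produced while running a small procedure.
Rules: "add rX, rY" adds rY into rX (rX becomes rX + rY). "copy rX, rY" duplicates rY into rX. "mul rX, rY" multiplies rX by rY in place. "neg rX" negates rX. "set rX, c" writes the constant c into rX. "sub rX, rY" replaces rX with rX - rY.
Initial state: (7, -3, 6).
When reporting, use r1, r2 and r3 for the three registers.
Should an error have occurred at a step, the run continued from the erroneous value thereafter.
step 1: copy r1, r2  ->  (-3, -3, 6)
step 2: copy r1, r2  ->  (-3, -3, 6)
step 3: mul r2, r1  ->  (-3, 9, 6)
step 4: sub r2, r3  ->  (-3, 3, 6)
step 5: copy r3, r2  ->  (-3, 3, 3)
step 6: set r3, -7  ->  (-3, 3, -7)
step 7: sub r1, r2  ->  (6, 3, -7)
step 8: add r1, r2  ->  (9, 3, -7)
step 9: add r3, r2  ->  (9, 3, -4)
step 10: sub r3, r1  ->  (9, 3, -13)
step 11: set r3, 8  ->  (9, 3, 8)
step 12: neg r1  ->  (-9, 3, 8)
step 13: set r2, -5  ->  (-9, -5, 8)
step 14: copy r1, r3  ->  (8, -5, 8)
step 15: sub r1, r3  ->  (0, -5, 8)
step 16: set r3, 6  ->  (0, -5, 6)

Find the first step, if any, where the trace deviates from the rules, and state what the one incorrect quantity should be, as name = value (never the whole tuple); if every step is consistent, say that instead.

step 7, r1 = -6

Recomputing the run from the initial state:
step 1: r1 = -3, r2 = -3, r3 = 6
step 2: r1 = -3, r2 = -3, r3 = 6
step 3: r1 = -3, r2 = 9, r3 = 6
step 4: r1 = -3, r2 = 3, r3 = 6
step 5: r1 = -3, r2 = 3, r3 = 3
step 6: r1 = -3, r2 = 3, r3 = -7
step 7: r1 = -6, r2 = 3, r3 = -7
step 8: r1 = -3, r2 = 3, r3 = -7
step 9: r1 = -3, r2 = 3, r3 = -4
step 10: r1 = -3, r2 = 3, r3 = -1
step 11: r1 = -3, r2 = 3, r3 = 8
step 12: r1 = 3, r2 = 3, r3 = 8
step 13: r1 = 3, r2 = -5, r3 = 8
step 14: r1 = 8, r2 = -5, r3 = 8
step 15: r1 = 0, r2 = -5, r3 = 8
step 16: r1 = 0, r2 = -5, r3 = 6
The first disagreement with the trace is at step 7, where the value should be r1 = -6.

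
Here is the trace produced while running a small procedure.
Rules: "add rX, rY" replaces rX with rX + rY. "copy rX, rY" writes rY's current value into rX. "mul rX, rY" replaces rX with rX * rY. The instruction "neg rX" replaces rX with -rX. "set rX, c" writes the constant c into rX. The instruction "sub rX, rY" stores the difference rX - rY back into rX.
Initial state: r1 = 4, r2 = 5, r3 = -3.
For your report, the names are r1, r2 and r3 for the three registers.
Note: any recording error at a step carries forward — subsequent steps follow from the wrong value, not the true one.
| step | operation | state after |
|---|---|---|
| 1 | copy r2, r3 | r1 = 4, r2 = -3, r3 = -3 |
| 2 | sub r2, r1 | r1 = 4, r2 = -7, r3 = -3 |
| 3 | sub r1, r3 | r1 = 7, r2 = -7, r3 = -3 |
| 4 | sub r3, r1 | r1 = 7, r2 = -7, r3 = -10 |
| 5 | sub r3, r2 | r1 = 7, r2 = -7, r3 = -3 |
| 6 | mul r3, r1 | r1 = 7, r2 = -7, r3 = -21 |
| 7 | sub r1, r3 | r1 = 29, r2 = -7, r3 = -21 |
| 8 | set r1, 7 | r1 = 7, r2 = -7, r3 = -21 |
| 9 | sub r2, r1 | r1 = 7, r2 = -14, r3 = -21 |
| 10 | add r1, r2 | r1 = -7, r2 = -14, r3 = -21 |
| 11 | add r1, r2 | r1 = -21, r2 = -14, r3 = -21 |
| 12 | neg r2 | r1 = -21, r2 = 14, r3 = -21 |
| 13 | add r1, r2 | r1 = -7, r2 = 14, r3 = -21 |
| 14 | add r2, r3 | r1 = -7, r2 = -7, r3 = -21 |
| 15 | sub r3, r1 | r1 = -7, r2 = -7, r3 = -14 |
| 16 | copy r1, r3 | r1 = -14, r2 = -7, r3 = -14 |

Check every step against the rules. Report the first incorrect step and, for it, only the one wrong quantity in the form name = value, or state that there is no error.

Step 1: r2 = -3 — matches.
Step 2: r2 = -3 - 4 = -7 — matches.
Step 3: r1 = 4 - -3 = 7 — verified.
Step 4: r3 = -3 - 7 = -10 — checks out.
Step 5: r3 = -10 - -7 = -3 — consistent with the trace.
Step 6: r3 = -3 * 7 = -21 — consistent with the trace.
Step 7: r1 = 7 - -21 = 28 — this is not what the trace shows.
Conclusion: step 7 carries the first error; the entry should be r1 = 28.

step 7, r1 = 28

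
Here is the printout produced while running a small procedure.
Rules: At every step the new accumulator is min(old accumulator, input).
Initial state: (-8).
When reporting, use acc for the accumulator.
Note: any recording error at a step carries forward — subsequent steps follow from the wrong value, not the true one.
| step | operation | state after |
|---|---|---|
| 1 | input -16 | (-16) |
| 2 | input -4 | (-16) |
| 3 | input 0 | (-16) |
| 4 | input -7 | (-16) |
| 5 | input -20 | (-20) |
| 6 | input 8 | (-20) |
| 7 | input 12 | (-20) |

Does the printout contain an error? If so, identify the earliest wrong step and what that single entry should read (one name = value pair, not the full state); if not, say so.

Recomputing the run from the initial state:
step 1: acc = -16
step 2: acc = -16
step 3: acc = -16
step 4: acc = -16
step 5: acc = -20
step 6: acc = -20
step 7: acc = -20
This matches the printout at every step.

no error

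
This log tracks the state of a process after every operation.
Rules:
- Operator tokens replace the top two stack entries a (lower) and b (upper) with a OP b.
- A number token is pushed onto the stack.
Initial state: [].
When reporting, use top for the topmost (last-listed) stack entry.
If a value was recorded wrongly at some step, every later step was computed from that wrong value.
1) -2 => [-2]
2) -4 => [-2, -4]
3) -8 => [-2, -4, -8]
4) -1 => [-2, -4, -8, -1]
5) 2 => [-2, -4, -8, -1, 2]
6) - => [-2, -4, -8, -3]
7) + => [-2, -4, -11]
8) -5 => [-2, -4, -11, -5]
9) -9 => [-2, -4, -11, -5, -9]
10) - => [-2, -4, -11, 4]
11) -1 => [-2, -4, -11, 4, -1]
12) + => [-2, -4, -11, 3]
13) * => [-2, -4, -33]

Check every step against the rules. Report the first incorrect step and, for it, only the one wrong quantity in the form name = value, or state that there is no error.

Step 1: push -2: top = -2 — consistent with the log.
Step 2: push -4: top = -4 — verified.
Step 3: push -8: top = -8 — no discrepancy.
Step 4: push -1: top = -1 — no discrepancy.
Step 5: push 2: top = 2 — in agreement.
Step 6: -1 - 2 = -3 — agrees with the log.
Step 7: -8 + -3 = -11 — in agreement.
Step 8: push -5: top = -5 — consistent with the log.
Step 9: push -9: top = -9 — agrees with the log.
Step 10: -5 - -9 = 4 — consistent with the log.
Step 11: push -1: top = -1 — confirmed correct.
Step 12: 4 + -1 = 3 — consistent with the log.
Step 13: -11 * 3 = -33 — checks out.
The whole run recomputes cleanly — no discrepancies.

no error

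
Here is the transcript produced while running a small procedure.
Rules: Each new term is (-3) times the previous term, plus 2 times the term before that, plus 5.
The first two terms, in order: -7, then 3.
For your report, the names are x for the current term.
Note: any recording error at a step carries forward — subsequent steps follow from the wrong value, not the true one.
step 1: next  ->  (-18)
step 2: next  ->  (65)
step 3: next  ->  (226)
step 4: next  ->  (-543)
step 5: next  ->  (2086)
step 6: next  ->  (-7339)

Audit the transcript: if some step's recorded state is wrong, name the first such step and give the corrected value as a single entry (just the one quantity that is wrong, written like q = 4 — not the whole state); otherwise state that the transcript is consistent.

step 3, x = -226

Recomputing the run from the initial state:
step 1: x = -18
step 2: x = 65
step 3: x = -226
step 4: x = 813
step 5: x = -2886
step 6: x = 10289
The first disagreement with the transcript is at step 3, where the value should be x = -226.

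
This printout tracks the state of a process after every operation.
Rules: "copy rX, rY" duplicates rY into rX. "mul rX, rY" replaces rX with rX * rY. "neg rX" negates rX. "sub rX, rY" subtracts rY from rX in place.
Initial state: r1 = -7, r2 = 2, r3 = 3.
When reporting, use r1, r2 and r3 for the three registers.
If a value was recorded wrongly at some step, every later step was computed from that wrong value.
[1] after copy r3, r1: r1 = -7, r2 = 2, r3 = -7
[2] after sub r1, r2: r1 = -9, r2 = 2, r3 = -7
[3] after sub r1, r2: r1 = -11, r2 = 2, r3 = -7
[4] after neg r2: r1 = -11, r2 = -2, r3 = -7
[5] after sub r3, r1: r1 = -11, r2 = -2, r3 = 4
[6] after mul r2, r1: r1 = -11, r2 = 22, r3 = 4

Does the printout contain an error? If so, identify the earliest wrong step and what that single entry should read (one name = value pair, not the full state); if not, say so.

no error

1. r3 = -7 (confirmed correct)
2. r1 = -7 - 2 = -9 (checks out)
3. r1 = -9 - 2 = -11 (matches)
4. r2 = -(2) = -2 (consistent with the printout)
5. r3 = -7 - -11 = 4 (checks out)
6. r2 = -2 * -11 = 22 (confirmed correct)
All entries verified; no error found.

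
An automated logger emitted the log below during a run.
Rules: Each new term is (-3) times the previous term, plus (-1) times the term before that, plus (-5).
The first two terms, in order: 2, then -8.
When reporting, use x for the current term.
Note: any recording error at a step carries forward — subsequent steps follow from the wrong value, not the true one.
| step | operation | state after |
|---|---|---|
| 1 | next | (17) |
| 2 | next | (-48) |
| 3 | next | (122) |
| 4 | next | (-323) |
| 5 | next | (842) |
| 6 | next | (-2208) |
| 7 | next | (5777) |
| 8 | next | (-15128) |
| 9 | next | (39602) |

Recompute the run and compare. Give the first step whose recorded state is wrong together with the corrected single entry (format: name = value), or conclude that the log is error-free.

no error

step 1: x = -3*(-8) + (-1)*(2) + (-5) = 17 -> consistent with the log
step 2: x = -3*(17) + (-1)*(-8) + (-5) = -48 -> in agreement
step 3: x = -3*(-48) + (-1)*(17) + (-5) = 122 -> same as recorded
step 4: x = -3*(122) + (-1)*(-48) + (-5) = -323 -> same as recorded
step 5: x = -3*(-323) + (-1)*(122) + (-5) = 842 -> verified
step 6: x = -3*(842) + (-1)*(-323) + (-5) = -2208 -> no discrepancy
step 7: x = -3*(-2208) + (-1)*(842) + (-5) = 5777 -> agrees with the log
step 8: x = -3*(5777) + (-1)*(-2208) + (-5) = -15128 -> in agreement
step 9: x = -3*(-15128) + (-1)*(5777) + (-5) = 39602 -> consistent with the log
Each recorded entry agrees with the recomputation.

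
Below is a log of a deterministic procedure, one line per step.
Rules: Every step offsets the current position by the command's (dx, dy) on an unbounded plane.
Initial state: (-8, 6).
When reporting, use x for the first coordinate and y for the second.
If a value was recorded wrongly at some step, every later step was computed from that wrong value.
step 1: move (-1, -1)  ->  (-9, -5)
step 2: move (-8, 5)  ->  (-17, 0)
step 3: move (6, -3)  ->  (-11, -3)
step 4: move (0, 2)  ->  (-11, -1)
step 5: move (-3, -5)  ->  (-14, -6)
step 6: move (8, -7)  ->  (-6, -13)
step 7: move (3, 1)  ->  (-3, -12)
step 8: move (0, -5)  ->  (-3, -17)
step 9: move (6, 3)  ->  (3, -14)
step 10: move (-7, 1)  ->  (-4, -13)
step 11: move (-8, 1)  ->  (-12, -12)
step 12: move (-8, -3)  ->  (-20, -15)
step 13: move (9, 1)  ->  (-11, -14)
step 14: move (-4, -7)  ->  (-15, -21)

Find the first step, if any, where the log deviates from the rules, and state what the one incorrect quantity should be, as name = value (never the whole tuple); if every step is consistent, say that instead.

step 1, y = 5

Step 1: x = -8 + (-1) = -9, y = 6 + (-1) = 5 — the entry is off here.
That makes step 1 the first incorrect line — y = 5 is what it should show.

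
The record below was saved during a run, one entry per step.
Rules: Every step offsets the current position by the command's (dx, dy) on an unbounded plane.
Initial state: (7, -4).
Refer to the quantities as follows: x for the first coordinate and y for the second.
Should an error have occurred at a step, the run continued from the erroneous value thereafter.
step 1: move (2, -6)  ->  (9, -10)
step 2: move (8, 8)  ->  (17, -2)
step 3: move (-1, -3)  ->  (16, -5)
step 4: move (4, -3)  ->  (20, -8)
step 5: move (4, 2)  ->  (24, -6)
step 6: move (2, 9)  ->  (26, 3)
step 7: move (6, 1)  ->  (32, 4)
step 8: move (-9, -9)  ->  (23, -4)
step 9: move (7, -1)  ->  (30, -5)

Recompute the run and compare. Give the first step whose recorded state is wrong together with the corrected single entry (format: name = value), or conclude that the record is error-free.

step 8, y = -5

Recomputing the run from the initial state:
step 1: x = 9, y = -10
step 2: x = 17, y = -2
step 3: x = 16, y = -5
step 4: x = 20, y = -8
step 5: x = 24, y = -6
step 6: x = 26, y = 3
step 7: x = 32, y = 4
step 8: x = 23, y = -5
step 9: x = 30, y = -6
The first disagreement with the record is at step 8, where the value should be y = -5.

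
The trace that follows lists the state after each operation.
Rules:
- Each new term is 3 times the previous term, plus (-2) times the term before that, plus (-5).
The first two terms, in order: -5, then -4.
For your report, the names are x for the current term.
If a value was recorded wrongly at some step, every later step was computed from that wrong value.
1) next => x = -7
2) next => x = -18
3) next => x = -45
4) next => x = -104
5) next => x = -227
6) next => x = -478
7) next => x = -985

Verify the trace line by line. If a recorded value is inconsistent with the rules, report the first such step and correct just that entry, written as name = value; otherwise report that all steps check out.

Recomputing the run from the initial state:
step 1: x = -7
step 2: x = -18
step 3: x = -45
step 4: x = -104
step 5: x = -227
step 6: x = -478
step 7: x = -985
This matches the trace at every step.

no error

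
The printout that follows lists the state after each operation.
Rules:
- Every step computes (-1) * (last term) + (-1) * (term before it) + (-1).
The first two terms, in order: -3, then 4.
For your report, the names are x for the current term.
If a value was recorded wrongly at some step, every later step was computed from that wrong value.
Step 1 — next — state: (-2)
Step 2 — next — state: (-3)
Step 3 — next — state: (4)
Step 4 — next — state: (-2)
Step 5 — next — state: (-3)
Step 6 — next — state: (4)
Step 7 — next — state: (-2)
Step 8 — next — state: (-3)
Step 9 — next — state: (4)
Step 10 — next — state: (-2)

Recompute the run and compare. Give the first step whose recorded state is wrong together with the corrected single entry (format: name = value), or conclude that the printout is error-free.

Recomputing the run from the initial state:
step 1: x = -2
step 2: x = -3
step 3: x = 4
step 4: x = -2
step 5: x = -3
step 6: x = 4
step 7: x = -2
step 8: x = -3
step 9: x = 4
step 10: x = -2
This matches the printout at every step.

no error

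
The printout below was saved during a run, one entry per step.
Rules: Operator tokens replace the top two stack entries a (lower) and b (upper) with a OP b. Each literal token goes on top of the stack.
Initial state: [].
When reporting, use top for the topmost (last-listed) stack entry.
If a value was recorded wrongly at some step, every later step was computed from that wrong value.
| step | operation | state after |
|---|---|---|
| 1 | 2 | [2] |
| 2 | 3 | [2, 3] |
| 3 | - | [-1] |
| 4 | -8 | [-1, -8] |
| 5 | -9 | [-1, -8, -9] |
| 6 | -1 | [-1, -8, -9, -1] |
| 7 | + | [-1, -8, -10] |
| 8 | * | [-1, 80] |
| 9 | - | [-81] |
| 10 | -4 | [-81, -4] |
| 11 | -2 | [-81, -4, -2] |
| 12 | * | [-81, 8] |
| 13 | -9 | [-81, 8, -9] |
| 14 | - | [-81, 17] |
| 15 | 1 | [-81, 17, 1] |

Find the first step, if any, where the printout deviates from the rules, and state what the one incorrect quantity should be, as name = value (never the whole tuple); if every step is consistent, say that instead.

Recomputing the run from the initial state:
step 1: [2]
step 2: [2, 3]
step 3: [-1]
step 4: [-1, -8]
step 5: [-1, -8, -9]
step 6: [-1, -8, -9, -1]
step 7: [-1, -8, -10]
step 8: [-1, 80]
step 9: [-81]
step 10: [-81, -4]
step 11: [-81, -4, -2]
step 12: [-81, 8]
step 13: [-81, 8, -9]
step 14: [-81, 17]
step 15: [-81, 17, 1]
This matches the printout at every step.

no error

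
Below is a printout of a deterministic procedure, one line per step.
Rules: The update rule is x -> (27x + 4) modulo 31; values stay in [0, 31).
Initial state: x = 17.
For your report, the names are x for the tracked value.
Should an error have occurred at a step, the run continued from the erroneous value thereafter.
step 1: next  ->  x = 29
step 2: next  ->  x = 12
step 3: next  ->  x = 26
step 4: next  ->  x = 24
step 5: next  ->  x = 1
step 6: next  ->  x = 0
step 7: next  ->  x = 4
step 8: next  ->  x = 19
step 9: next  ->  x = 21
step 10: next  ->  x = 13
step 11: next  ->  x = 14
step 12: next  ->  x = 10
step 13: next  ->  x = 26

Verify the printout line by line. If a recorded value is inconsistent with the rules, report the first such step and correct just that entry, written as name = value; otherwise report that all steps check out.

step 3, x = 18

step 1: x = (27*17 + 4) mod 31 = 29 -> verified
step 2: x = (27*29 + 4) mod 31 = 12 -> verified
step 3: x = (27*12 + 4) mod 31 = 18 -> this is not what the printout shows
That makes step 3 the first incorrect line — x = 18 is what it should show.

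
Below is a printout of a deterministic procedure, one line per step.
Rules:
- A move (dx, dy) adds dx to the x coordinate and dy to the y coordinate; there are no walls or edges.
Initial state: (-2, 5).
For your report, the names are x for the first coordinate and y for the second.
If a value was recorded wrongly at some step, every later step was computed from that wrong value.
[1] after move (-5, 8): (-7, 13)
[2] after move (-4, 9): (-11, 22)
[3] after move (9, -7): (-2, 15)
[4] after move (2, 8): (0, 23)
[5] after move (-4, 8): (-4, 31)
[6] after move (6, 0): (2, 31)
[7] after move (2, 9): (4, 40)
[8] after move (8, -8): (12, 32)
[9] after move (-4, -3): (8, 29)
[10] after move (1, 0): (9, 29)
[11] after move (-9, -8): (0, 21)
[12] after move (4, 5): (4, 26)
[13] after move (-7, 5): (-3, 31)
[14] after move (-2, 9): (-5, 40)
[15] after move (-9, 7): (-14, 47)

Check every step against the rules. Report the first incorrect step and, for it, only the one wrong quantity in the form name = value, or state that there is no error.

Recomputing the run from the initial state:
step 1: x = -7, y = 13
step 2: x = -11, y = 22
step 3: x = -2, y = 15
step 4: x = 0, y = 23
step 5: x = -4, y = 31
step 6: x = 2, y = 31
step 7: x = 4, y = 40
step 8: x = 12, y = 32
step 9: x = 8, y = 29
step 10: x = 9, y = 29
step 11: x = 0, y = 21
step 12: x = 4, y = 26
step 13: x = -3, y = 31
step 14: x = -5, y = 40
step 15: x = -14, y = 47
This matches the printout at every step.

no error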